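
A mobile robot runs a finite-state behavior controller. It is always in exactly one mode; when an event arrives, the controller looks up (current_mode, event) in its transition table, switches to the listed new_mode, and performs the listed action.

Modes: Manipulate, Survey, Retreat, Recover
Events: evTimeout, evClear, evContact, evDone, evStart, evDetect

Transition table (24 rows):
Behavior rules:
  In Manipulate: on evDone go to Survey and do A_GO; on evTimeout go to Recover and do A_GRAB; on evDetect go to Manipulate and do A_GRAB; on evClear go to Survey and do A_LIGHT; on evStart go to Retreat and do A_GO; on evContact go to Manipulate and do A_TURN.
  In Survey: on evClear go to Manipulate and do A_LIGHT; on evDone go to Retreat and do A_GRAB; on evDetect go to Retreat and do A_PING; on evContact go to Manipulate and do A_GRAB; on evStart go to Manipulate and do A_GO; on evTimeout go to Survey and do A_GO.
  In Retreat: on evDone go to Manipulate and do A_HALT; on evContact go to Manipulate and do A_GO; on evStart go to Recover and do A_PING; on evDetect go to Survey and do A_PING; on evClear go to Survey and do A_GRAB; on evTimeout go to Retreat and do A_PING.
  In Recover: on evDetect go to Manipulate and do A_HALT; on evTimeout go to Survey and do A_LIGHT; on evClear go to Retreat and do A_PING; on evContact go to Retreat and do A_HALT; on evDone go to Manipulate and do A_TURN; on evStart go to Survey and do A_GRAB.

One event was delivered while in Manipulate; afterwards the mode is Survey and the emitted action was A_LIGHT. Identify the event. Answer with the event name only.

evClear

try evTimeout: (Manipulate, evTimeout) → (Recover, A_GRAB)
try evClear: (Manipulate, evClear) → (Survey, A_LIGHT)  ← matches
try evContact: (Manipulate, evContact) → (Manipulate, A_TURN)
try evDone: (Manipulate, evDone) → (Survey, A_GO)
try evStart: (Manipulate, evStart) → (Retreat, A_GO)
try evDetect: (Manipulate, evDetect) → (Manipulate, A_GRAB)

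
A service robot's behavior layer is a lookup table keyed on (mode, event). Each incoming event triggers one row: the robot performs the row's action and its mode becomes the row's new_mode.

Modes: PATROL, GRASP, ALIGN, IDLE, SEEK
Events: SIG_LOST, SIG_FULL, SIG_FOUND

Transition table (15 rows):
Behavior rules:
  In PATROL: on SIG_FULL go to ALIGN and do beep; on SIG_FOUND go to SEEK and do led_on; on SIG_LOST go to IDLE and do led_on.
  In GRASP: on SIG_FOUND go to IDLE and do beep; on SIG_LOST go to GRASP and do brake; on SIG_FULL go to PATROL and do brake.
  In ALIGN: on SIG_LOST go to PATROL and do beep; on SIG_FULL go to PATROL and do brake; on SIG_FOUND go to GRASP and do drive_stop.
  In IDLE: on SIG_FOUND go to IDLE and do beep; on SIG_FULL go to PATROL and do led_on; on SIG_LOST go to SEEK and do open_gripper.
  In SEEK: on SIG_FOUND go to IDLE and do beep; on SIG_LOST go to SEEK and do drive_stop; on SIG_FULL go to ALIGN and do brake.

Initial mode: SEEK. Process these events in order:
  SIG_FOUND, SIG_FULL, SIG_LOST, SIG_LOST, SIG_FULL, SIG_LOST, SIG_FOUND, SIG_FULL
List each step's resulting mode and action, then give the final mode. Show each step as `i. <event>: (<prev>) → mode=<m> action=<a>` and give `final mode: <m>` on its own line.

1. SIG_FOUND: (SEEK) → mode=IDLE action=beep
2. SIG_FULL: (IDLE) → mode=PATROL action=led_on
3. SIG_LOST: (PATROL) → mode=IDLE action=led_on
4. SIG_LOST: (IDLE) → mode=SEEK action=open_gripper
5. SIG_FULL: (SEEK) → mode=ALIGN action=brake
6. SIG_LOST: (ALIGN) → mode=PATROL action=beep
7. SIG_FOUND: (PATROL) → mode=SEEK action=led_on
8. SIG_FULL: (SEEK) → mode=ALIGN action=brake

final mode: ALIGN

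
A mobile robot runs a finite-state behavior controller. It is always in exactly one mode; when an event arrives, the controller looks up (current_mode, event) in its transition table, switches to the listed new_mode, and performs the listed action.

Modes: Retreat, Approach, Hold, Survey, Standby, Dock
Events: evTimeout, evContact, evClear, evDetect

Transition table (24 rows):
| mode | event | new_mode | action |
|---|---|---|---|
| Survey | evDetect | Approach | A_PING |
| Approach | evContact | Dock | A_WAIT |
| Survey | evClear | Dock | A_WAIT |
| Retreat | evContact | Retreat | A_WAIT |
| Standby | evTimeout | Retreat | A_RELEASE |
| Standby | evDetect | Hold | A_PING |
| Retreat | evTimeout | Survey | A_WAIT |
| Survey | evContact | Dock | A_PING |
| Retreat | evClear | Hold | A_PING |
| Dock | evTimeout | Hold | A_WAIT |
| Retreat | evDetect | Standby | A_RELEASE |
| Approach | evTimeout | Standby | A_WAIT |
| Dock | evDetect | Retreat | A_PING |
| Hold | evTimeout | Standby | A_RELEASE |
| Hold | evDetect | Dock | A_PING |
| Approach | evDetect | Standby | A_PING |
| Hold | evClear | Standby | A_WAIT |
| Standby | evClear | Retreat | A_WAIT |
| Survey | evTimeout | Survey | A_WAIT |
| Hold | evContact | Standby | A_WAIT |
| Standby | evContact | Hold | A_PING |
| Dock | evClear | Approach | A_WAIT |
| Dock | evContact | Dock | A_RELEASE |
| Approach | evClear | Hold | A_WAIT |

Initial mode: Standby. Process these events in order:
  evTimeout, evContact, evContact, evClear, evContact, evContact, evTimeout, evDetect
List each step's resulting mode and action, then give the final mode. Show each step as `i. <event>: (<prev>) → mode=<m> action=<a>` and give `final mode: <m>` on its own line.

final mode: Hold

1. evTimeout: (Standby) → mode=Retreat action=A_RELEASE
2. evContact: (Retreat) → mode=Retreat action=A_WAIT
3. evContact: (Retreat) → mode=Retreat action=A_WAIT
4. evClear: (Retreat) → mode=Hold action=A_PING
5. evContact: (Hold) → mode=Standby action=A_WAIT
6. evContact: (Standby) → mode=Hold action=A_PING
7. evTimeout: (Hold) → mode=Standby action=A_RELEASE
8. evDetect: (Standby) → mode=Hold action=A_PING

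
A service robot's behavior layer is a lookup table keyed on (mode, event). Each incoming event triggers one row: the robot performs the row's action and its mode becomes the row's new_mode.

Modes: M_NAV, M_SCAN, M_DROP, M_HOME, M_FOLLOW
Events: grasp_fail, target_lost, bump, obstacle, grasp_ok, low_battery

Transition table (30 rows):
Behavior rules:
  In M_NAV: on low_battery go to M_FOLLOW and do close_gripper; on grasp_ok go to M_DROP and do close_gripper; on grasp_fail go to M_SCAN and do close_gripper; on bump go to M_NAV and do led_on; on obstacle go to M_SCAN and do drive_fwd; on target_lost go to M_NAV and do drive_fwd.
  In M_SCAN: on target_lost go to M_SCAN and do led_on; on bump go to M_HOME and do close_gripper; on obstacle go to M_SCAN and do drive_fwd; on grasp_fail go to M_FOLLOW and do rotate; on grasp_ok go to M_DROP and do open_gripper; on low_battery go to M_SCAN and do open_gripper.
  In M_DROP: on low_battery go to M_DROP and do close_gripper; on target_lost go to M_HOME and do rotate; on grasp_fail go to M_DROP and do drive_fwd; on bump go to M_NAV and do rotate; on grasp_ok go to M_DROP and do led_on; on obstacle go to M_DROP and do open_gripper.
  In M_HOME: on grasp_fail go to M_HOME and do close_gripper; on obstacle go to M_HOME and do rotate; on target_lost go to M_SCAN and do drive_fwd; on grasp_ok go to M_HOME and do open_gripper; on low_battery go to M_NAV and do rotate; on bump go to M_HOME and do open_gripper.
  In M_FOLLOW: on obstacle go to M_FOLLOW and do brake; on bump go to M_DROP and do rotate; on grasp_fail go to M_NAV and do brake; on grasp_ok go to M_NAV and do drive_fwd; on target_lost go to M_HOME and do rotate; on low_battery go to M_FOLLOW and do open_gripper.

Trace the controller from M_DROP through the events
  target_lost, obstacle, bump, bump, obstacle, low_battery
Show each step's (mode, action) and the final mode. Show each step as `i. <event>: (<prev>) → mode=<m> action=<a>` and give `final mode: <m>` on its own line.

1. target_lost: (M_DROP) → mode=M_HOME action=rotate
2. obstacle: (M_HOME) → mode=M_HOME action=rotate
3. bump: (M_HOME) → mode=M_HOME action=open_gripper
4. bump: (M_HOME) → mode=M_HOME action=open_gripper
5. obstacle: (M_HOME) → mode=M_HOME action=rotate
6. low_battery: (M_HOME) → mode=M_NAV action=rotate

final mode: M_NAV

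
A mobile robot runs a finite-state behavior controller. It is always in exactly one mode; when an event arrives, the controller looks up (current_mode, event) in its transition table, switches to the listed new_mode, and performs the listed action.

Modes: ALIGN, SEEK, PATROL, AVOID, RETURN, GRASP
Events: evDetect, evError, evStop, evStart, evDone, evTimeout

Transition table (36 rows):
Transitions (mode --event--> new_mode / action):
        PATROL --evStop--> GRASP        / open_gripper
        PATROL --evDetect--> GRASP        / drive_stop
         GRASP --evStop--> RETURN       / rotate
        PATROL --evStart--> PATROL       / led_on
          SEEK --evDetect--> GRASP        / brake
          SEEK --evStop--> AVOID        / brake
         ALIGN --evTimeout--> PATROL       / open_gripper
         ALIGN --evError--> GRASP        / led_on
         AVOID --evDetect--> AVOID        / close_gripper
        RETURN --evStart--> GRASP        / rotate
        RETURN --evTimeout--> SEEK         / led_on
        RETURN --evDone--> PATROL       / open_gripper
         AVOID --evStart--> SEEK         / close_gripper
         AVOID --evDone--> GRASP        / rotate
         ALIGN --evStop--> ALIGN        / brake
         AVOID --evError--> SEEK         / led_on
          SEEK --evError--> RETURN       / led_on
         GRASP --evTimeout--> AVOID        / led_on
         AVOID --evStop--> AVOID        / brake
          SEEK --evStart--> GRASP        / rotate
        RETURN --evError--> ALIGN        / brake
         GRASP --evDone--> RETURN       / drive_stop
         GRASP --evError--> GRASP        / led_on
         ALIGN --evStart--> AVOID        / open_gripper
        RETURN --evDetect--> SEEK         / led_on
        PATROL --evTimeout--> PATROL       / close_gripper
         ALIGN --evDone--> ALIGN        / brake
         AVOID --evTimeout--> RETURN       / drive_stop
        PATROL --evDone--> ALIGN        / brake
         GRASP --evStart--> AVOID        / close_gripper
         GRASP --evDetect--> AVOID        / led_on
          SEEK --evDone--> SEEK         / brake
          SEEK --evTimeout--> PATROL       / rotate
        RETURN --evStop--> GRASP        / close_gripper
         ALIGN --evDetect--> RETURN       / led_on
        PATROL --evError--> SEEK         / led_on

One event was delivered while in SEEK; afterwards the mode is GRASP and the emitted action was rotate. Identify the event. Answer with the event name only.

evStart

try evDetect: (SEEK, evDetect) → (GRASP, brake)
try evError: (SEEK, evError) → (RETURN, led_on)
try evStop: (SEEK, evStop) → (AVOID, brake)
try evStart: (SEEK, evStart) → (GRASP, rotate)  ← matches
try evDone: (SEEK, evDone) → (SEEK, brake)
try evTimeout: (SEEK, evTimeout) → (PATROL, rotate)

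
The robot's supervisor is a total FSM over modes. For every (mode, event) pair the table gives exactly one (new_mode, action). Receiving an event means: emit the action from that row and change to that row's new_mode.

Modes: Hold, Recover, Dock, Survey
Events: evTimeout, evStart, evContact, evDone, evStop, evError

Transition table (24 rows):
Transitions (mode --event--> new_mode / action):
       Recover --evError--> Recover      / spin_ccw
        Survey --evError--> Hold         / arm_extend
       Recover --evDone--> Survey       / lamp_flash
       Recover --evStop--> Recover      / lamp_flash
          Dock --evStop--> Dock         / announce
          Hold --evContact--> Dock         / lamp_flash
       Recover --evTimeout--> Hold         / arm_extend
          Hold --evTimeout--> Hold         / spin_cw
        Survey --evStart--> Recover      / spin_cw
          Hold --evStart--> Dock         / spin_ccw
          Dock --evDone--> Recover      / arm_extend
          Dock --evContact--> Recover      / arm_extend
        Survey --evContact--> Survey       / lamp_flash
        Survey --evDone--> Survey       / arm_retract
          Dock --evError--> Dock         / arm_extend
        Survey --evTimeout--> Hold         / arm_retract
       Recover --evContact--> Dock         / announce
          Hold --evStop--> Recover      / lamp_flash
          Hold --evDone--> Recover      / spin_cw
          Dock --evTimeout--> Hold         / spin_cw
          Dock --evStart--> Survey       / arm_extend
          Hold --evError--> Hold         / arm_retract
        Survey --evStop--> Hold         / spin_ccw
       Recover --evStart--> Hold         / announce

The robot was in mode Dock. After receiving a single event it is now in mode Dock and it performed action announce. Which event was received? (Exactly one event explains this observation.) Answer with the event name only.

evStop

try evTimeout: (Dock, evTimeout) → (Hold, spin_cw)
try evStart: (Dock, evStart) → (Survey, arm_extend)
try evContact: (Dock, evContact) → (Recover, arm_extend)
try evDone: (Dock, evDone) → (Recover, arm_extend)
try evStop: (Dock, evStop) → (Dock, announce)  ← matches
try evError: (Dock, evError) → (Dock, arm_extend)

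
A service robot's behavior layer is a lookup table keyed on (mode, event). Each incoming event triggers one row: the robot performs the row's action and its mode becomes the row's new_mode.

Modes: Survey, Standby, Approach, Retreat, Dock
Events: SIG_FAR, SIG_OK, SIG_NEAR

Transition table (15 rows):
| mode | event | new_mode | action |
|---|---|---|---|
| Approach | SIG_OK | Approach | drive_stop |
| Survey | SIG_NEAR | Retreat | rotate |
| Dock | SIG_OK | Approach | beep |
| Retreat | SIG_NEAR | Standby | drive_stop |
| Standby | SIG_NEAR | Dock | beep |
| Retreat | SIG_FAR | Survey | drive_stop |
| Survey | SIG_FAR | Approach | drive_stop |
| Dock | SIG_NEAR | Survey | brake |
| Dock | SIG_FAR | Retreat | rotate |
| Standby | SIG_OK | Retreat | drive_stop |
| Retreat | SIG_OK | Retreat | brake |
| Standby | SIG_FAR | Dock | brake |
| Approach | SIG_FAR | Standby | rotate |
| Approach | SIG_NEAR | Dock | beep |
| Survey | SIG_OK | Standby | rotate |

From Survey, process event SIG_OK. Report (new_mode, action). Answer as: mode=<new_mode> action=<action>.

mode=Standby action=rotate

current mode = Survey; filter table to that mode:
  (Survey, SIG_NEAR) → (Retreat, rotate)
  (Survey, SIG_FAR) → (Approach, drive_stop)
  (Survey, SIG_OK) → (Standby, rotate)  ← event matches
event = SIG_OK selects (Standby, rotate)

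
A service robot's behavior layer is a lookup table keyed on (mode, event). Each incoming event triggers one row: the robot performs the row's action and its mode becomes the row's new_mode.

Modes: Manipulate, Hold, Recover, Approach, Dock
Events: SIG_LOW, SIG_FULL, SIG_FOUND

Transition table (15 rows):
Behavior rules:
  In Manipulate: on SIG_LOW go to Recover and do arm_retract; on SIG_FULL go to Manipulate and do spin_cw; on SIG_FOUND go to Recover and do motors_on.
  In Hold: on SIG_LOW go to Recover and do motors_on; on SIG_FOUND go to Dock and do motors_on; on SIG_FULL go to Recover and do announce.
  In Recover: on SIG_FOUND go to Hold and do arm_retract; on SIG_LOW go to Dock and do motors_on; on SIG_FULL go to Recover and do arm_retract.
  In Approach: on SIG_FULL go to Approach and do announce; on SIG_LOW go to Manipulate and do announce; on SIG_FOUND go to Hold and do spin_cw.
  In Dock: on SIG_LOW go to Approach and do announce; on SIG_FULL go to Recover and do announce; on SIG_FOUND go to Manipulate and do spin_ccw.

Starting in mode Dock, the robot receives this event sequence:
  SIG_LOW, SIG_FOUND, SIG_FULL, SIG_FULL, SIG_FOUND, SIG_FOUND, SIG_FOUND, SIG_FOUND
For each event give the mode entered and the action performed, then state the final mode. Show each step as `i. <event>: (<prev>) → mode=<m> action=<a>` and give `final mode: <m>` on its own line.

final mode: Recover

1. SIG_LOW: (Dock) → mode=Approach action=announce
2. SIG_FOUND: (Approach) → mode=Hold action=spin_cw
3. SIG_FULL: (Hold) → mode=Recover action=announce
4. SIG_FULL: (Recover) → mode=Recover action=arm_retract
5. SIG_FOUND: (Recover) → mode=Hold action=arm_retract
6. SIG_FOUND: (Hold) → mode=Dock action=motors_on
7. SIG_FOUND: (Dock) → mode=Manipulate action=spin_ccw
8. SIG_FOUND: (Manipulate) → mode=Recover action=motors_on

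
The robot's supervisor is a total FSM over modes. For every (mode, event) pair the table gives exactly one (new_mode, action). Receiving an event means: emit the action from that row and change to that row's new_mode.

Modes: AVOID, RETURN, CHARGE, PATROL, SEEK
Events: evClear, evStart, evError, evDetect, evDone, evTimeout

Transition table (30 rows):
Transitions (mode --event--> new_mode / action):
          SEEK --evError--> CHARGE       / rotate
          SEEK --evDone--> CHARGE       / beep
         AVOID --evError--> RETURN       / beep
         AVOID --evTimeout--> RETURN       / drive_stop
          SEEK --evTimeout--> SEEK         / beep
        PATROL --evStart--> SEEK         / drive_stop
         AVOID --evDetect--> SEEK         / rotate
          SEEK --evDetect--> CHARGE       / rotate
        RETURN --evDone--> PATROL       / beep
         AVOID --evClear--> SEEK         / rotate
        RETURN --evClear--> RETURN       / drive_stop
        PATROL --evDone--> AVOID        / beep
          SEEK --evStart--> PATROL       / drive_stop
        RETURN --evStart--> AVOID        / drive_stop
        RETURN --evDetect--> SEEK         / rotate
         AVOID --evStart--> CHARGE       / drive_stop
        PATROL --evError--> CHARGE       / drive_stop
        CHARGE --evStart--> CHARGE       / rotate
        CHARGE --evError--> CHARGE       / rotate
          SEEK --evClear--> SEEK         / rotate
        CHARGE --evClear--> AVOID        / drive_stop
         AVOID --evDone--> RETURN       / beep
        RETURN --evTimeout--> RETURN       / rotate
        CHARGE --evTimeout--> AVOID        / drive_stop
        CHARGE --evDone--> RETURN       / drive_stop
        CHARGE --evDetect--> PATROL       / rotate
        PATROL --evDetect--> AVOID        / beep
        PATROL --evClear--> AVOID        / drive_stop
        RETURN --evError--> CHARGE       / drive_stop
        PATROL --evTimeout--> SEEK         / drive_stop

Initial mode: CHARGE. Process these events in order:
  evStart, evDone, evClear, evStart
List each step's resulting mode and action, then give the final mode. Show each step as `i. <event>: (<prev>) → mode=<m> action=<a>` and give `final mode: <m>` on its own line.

1. evStart: (CHARGE) → mode=CHARGE action=rotate
2. evDone: (CHARGE) → mode=RETURN action=drive_stop
3. evClear: (RETURN) → mode=RETURN action=drive_stop
4. evStart: (RETURN) → mode=AVOID action=drive_stop

final mode: AVOID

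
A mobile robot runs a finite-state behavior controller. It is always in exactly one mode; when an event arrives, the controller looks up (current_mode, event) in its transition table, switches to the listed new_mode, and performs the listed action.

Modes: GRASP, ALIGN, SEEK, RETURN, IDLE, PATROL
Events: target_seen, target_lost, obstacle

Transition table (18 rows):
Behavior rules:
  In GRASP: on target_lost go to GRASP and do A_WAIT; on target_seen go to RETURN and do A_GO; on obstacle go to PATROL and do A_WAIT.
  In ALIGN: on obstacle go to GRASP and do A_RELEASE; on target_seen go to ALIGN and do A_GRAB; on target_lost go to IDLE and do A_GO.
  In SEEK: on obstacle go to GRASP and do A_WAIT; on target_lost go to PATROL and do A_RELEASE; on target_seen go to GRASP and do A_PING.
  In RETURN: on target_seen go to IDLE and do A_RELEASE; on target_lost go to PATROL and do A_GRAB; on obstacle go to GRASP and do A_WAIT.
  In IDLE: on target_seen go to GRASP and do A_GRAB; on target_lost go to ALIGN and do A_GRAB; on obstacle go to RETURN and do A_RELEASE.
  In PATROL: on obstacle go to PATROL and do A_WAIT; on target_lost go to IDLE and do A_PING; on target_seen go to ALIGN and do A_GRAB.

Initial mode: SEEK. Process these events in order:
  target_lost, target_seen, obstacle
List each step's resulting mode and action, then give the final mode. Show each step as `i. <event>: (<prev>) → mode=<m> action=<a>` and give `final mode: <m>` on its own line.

1. target_lost: (SEEK) → mode=PATROL action=A_RELEASE
2. target_seen: (PATROL) → mode=ALIGN action=A_GRAB
3. obstacle: (ALIGN) → mode=GRASP action=A_RELEASE

final mode: GRASP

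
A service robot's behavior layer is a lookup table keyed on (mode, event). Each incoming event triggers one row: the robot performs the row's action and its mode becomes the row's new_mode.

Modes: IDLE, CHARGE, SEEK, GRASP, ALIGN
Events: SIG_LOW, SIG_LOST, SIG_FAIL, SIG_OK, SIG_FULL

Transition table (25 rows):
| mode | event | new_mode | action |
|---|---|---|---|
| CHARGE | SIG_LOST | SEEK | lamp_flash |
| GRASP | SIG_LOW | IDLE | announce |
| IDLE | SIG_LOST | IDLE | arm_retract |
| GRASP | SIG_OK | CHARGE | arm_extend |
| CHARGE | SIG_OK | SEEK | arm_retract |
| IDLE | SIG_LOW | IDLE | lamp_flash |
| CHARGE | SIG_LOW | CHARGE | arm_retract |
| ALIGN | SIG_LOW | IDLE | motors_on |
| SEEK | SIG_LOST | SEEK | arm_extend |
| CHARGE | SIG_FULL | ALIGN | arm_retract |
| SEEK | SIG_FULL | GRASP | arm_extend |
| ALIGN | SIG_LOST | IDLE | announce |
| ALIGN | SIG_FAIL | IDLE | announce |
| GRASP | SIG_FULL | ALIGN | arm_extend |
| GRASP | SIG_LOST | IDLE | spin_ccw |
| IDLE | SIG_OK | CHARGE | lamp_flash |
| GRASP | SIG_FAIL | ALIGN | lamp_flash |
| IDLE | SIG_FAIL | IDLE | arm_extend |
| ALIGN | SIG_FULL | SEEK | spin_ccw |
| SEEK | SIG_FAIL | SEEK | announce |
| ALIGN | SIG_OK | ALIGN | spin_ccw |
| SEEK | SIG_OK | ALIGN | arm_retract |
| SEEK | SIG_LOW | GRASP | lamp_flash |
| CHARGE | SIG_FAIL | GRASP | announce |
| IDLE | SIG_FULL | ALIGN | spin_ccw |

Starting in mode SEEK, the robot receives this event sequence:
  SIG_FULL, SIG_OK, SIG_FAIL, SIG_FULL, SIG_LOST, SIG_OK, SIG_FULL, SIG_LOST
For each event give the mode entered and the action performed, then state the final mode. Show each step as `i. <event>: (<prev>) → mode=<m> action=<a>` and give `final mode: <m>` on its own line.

final mode: IDLE

1. SIG_FULL: (SEEK) → mode=GRASP action=arm_extend
2. SIG_OK: (GRASP) → mode=CHARGE action=arm_extend
3. SIG_FAIL: (CHARGE) → mode=GRASP action=announce
4. SIG_FULL: (GRASP) → mode=ALIGN action=arm_extend
5. SIG_LOST: (ALIGN) → mode=IDLE action=announce
6. SIG_OK: (IDLE) → mode=CHARGE action=lamp_flash
7. SIG_FULL: (CHARGE) → mode=ALIGN action=arm_retract
8. SIG_LOST: (ALIGN) → mode=IDLE action=announce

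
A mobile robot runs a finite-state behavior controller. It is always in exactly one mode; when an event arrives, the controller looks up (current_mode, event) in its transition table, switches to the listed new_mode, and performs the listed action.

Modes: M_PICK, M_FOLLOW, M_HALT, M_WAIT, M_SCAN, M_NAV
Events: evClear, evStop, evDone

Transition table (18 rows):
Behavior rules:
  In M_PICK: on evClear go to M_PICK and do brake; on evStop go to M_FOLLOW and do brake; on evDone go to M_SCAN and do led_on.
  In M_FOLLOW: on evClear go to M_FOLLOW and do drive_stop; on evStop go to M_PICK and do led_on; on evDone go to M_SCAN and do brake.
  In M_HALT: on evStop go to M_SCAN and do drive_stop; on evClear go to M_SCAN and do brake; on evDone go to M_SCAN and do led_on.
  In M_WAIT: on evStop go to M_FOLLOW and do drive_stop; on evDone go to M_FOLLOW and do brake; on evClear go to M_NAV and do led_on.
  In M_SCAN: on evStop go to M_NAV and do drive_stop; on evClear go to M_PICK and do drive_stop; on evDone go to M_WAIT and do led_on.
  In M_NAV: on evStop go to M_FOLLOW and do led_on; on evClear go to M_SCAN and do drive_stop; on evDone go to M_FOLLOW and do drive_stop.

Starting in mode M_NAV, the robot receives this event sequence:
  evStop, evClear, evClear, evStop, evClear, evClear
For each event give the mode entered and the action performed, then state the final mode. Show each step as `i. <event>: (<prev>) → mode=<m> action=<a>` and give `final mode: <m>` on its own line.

final mode: M_PICK

1. evStop: (M_NAV) → mode=M_FOLLOW action=led_on
2. evClear: (M_FOLLOW) → mode=M_FOLLOW action=drive_stop
3. evClear: (M_FOLLOW) → mode=M_FOLLOW action=drive_stop
4. evStop: (M_FOLLOW) → mode=M_PICK action=led_on
5. evClear: (M_PICK) → mode=M_PICK action=brake
6. evClear: (M_PICK) → mode=M_PICK action=brake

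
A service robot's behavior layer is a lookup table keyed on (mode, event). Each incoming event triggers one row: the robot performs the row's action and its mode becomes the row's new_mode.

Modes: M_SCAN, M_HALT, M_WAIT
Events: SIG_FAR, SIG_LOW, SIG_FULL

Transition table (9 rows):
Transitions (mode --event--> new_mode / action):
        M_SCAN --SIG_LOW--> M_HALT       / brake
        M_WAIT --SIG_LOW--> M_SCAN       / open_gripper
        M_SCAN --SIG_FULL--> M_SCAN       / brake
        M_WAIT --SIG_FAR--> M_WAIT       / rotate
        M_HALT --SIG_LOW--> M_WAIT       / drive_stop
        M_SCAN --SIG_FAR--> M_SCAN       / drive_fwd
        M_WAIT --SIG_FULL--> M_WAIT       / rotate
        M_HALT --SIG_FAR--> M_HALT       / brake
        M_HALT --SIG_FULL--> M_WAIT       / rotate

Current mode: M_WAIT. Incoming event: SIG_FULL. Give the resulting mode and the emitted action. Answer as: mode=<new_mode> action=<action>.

current mode = M_WAIT; filter table to that mode:
  (M_WAIT, SIG_LOW) → (M_SCAN, open_gripper)
  (M_WAIT, SIG_FAR) → (M_WAIT, rotate)
  (M_WAIT, SIG_FULL) → (M_WAIT, rotate)  ← event matches
event = SIG_FULL selects (M_WAIT, rotate)

mode=M_WAIT action=rotate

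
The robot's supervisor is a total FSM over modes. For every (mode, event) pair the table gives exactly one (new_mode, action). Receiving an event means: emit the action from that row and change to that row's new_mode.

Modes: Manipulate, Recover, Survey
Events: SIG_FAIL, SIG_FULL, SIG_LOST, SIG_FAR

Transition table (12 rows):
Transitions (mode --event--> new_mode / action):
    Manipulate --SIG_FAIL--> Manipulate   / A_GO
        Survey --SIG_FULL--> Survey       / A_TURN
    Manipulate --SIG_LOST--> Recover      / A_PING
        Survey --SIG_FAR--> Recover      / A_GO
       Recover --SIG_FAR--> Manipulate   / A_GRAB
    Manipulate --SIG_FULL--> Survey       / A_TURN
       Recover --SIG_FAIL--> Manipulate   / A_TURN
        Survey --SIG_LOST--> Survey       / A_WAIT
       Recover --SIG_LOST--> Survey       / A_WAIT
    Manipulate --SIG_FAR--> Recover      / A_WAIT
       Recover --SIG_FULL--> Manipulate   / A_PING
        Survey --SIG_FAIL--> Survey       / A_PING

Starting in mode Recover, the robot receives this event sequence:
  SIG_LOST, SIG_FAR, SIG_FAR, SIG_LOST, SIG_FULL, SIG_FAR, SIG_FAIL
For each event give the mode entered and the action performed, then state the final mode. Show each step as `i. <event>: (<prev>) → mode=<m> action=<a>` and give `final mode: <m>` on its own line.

1. SIG_LOST: (Recover) → mode=Survey action=A_WAIT
2. SIG_FAR: (Survey) → mode=Recover action=A_GO
3. SIG_FAR: (Recover) → mode=Manipulate action=A_GRAB
4. SIG_LOST: (Manipulate) → mode=Recover action=A_PING
5. SIG_FULL: (Recover) → mode=Manipulate action=A_PING
6. SIG_FAR: (Manipulate) → mode=Recover action=A_WAIT
7. SIG_FAIL: (Recover) → mode=Manipulate action=A_TURN

final mode: Manipulate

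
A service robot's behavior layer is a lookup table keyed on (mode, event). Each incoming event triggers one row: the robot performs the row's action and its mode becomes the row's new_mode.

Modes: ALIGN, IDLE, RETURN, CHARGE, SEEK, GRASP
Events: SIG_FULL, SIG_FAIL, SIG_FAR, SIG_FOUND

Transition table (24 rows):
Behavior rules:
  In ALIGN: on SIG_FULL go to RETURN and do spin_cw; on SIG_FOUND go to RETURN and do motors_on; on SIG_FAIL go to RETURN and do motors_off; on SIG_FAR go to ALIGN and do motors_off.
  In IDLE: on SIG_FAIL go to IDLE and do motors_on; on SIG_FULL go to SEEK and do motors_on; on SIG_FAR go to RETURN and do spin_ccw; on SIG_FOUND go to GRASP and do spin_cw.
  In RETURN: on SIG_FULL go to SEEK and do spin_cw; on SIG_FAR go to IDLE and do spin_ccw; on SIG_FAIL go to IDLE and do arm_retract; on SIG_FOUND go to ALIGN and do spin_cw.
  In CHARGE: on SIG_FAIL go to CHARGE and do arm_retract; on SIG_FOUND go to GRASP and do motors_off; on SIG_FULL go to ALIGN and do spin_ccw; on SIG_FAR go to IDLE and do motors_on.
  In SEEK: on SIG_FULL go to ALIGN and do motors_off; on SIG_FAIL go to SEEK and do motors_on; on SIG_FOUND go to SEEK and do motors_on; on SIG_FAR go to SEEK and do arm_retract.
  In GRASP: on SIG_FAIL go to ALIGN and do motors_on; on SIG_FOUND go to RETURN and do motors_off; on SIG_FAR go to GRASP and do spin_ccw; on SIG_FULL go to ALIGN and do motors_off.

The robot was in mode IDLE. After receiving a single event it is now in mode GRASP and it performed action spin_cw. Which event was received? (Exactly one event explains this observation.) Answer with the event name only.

SIG_FOUND

try SIG_FULL: (IDLE, SIG_FULL) → (SEEK, motors_on)
try SIG_FAIL: (IDLE, SIG_FAIL) → (IDLE, motors_on)
try SIG_FAR: (IDLE, SIG_FAR) → (RETURN, spin_ccw)
try SIG_FOUND: (IDLE, SIG_FOUND) → (GRASP, spin_cw)  ← matches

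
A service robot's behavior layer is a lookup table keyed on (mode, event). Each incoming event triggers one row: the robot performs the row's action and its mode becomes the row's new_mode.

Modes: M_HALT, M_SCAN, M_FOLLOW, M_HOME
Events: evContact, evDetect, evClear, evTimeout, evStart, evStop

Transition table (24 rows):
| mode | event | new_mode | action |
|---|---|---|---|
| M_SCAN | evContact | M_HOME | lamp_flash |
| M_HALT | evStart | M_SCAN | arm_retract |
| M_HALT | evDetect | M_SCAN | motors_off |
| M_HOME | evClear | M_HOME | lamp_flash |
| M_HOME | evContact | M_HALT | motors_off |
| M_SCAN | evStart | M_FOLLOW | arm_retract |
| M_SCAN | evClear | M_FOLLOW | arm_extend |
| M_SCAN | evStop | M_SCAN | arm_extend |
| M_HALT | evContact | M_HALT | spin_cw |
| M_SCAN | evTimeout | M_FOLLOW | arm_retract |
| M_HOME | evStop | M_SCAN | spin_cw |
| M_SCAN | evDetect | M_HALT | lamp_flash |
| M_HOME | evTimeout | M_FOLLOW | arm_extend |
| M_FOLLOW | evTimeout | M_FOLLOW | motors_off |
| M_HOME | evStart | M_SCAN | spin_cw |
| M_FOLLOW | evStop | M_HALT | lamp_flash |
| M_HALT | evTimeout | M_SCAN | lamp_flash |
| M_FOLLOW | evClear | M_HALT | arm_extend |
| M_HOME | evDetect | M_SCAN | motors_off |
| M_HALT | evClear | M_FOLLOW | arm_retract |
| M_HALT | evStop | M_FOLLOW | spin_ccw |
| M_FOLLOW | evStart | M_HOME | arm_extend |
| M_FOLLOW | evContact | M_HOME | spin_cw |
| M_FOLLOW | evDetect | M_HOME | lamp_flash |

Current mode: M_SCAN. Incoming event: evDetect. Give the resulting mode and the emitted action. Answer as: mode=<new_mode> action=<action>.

current mode = M_SCAN; filter table to that mode:
  (M_SCAN, evContact) → (M_HOME, lamp_flash)
  (M_SCAN, evStart) → (M_FOLLOW, arm_retract)
  (M_SCAN, evClear) → (M_FOLLOW, arm_extend)
  (M_SCAN, evStop) → (M_SCAN, arm_extend)
  (M_SCAN, evTimeout) → (M_FOLLOW, arm_retract)
  (M_SCAN, evDetect) → (M_HALT, lamp_flash)  ← event matches
event = evDetect selects (M_HALT, lamp_flash)

mode=M_HALT action=lamp_flash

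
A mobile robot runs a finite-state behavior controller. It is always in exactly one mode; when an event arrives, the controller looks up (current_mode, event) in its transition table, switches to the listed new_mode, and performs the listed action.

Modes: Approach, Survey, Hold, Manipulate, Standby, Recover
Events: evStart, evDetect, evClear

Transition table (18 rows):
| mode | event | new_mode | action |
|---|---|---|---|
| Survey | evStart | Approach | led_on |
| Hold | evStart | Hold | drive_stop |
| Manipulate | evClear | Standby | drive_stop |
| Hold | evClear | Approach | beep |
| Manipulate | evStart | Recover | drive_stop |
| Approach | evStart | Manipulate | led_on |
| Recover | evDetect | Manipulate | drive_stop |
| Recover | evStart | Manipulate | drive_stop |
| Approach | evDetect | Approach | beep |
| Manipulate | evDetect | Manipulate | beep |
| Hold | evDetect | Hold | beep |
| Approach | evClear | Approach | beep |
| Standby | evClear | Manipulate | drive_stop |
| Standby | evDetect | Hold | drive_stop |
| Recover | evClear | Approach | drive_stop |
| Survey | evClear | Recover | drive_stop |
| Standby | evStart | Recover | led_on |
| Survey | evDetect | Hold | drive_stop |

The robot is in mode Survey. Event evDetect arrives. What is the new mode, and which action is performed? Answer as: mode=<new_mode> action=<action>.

current mode = Survey; filter table to that mode:
  (Survey, evStart) → (Approach, led_on)
  (Survey, evClear) → (Recover, drive_stop)
  (Survey, evDetect) → (Hold, drive_stop)  ← event matches
event = evDetect selects (Hold, drive_stop)

mode=Hold action=drive_stop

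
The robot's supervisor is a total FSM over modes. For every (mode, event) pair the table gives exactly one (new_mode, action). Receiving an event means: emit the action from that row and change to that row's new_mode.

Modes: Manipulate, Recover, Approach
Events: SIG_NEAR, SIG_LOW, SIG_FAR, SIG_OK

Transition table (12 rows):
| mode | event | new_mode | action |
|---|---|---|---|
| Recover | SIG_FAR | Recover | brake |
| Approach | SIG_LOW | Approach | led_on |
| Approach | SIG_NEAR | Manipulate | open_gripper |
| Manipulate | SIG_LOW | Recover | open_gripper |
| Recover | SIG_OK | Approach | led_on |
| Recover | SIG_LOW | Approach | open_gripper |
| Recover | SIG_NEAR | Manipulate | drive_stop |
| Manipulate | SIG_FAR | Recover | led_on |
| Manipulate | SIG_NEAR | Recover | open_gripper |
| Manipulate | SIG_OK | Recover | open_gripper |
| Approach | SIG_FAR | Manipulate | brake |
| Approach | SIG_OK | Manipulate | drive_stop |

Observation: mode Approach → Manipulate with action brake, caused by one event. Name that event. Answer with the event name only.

SIG_FAR

try SIG_NEAR: (Approach, SIG_NEAR) → (Manipulate, open_gripper)
try SIG_LOW: (Approach, SIG_LOW) → (Approach, led_on)
try SIG_FAR: (Approach, SIG_FAR) → (Manipulate, brake)  ← matches
try SIG_OK: (Approach, SIG_OK) → (Manipulate, drive_stop)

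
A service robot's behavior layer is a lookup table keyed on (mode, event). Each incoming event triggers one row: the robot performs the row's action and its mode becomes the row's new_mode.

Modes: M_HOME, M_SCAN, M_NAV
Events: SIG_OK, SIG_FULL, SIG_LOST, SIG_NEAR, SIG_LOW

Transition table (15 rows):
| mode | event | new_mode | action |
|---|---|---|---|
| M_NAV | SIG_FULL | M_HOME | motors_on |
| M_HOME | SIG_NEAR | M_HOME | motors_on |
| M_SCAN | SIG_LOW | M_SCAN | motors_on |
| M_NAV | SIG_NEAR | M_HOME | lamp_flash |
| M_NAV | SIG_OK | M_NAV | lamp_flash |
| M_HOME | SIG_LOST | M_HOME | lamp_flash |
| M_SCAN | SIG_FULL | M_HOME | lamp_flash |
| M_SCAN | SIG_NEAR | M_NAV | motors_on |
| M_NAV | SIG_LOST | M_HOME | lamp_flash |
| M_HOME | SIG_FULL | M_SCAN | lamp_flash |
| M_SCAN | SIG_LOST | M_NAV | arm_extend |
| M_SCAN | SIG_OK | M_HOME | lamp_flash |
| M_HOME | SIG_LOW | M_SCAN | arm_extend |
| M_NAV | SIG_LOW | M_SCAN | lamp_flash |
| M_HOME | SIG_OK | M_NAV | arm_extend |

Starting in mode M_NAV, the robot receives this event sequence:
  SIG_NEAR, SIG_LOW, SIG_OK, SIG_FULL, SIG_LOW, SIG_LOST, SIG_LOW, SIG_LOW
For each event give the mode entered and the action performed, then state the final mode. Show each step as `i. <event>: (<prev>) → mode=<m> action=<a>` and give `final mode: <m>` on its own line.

final mode: M_SCAN

1. SIG_NEAR: (M_NAV) → mode=M_HOME action=lamp_flash
2. SIG_LOW: (M_HOME) → mode=M_SCAN action=arm_extend
3. SIG_OK: (M_SCAN) → mode=M_HOME action=lamp_flash
4. SIG_FULL: (M_HOME) → mode=M_SCAN action=lamp_flash
5. SIG_LOW: (M_SCAN) → mode=M_SCAN action=motors_on
6. SIG_LOST: (M_SCAN) → mode=M_NAV action=arm_extend
7. SIG_LOW: (M_NAV) → mode=M_SCAN action=lamp_flash
8. SIG_LOW: (M_SCAN) → mode=M_SCAN action=motors_on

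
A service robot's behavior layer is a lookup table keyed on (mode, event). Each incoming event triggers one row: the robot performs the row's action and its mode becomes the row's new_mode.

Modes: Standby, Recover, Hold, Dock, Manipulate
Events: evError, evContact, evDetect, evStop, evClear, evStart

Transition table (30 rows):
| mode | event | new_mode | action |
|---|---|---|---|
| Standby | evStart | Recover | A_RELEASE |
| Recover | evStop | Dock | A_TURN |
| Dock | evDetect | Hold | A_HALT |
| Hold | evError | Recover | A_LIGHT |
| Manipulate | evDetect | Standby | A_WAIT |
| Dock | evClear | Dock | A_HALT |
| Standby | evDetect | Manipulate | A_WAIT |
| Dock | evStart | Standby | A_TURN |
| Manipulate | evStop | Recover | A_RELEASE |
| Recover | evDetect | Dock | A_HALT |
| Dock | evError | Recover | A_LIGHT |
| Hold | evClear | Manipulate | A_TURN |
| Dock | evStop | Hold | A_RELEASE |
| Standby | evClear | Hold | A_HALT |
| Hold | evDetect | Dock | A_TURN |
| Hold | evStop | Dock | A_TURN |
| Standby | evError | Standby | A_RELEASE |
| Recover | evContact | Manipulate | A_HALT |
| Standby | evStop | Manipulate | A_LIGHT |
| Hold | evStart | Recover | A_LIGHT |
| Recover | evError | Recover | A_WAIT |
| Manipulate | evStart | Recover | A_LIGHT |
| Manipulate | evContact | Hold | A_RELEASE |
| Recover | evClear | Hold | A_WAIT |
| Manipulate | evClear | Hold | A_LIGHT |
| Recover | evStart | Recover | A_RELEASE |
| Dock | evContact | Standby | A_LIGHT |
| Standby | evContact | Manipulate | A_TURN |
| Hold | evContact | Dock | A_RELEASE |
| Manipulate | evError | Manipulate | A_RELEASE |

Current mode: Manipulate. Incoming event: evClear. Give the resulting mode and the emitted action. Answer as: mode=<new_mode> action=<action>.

current mode = Manipulate; filter table to that mode:
  (Manipulate, evDetect) → (Standby, A_WAIT)
  (Manipulate, evStop) → (Recover, A_RELEASE)
  (Manipulate, evStart) → (Recover, A_LIGHT)
  (Manipulate, evContact) → (Hold, A_RELEASE)
  (Manipulate, evClear) → (Hold, A_LIGHT)  ← event matches
  (Manipulate, evError) → (Manipulate, A_RELEASE)
event = evClear selects (Hold, A_LIGHT)

mode=Hold action=A_LIGHT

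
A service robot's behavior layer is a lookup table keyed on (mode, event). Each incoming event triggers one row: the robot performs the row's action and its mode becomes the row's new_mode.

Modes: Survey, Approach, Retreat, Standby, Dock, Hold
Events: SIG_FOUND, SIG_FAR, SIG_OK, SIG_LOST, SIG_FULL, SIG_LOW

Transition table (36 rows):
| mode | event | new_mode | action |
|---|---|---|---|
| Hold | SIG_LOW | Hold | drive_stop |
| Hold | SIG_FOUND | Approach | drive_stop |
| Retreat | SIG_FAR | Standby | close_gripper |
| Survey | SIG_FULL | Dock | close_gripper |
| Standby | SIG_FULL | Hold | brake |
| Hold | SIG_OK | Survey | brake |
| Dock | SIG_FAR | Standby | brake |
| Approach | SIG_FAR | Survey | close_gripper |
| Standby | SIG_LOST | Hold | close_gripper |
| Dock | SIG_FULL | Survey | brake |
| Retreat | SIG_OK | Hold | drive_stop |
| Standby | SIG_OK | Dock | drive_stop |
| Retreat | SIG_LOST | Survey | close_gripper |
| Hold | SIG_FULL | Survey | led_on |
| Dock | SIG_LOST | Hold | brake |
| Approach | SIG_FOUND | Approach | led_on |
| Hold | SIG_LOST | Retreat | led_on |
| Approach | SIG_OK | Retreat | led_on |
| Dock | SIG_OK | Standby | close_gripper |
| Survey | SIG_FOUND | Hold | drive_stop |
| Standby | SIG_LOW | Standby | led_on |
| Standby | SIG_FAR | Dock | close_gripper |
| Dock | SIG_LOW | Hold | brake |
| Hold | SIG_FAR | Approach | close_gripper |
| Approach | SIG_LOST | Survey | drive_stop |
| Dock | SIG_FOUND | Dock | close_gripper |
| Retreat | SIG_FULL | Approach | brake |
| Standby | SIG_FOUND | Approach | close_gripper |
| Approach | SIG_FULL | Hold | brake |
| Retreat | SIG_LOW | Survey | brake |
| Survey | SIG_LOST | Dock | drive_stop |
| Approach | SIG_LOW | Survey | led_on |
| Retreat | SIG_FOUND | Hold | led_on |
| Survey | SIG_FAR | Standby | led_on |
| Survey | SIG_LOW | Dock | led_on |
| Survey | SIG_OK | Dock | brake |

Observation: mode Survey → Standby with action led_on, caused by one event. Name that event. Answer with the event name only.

SIG_FAR

try SIG_FOUND: (Survey, SIG_FOUND) → (Hold, drive_stop)
try SIG_FAR: (Survey, SIG_FAR) → (Standby, led_on)  ← matches
try SIG_OK: (Survey, SIG_OK) → (Dock, brake)
try SIG_LOST: (Survey, SIG_LOST) → (Dock, drive_stop)
try SIG_FULL: (Survey, SIG_FULL) → (Dock, close_gripper)
try SIG_LOW: (Survey, SIG_LOW) → (Dock, led_on)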